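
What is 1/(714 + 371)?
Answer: 1/1085 ≈ 0.00092166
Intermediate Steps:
1/(714 + 371) = 1/1085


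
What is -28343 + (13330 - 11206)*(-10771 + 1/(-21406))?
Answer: -245162351803/10703 ≈ -2.2906e+7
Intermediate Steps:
-28343 + (13330 - 11206)*(-10771 + 1/(-21406)) = -28343 + 2124*(-10771 - 1/21406) = -28343 + 2124*(-230564027/21406) = -28343 - 244858996674/10703 = -245162351803/10703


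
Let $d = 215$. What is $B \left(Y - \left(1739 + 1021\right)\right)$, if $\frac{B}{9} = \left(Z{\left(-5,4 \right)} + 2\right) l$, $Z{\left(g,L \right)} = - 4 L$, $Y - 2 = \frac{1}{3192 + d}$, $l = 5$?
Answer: $\frac{5919798150}{3407} \approx 1.7375 \cdot 10^{6}$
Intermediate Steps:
$Y = \frac{6815}{3407}$ ($Y = 2 + \frac{1}{3192 + 215} = 2 + \frac{1}{3407} = \frac{6815}{3407} \approx 2.0003$)
$B = -630$ ($B = 9 \left(\left(-4\right) 4 + 2\right) 5 = 9 \left(-16 + 2\right) 5 = 9 \left(\left(-14\right) 5\right) = 9 \left(-70\right) = -630$)
$B \left(Y - \left(1739 + 1021\right)\right) = - 630 \left(\frac{6815}{3407} - \left(1739 + 1021\right)\right) = - 630 \left(\frac{6815}{3407} - 2760\right) = \left(-630\right) \left(- \frac{9396505}{3407}\right) = \frac{5919798150}{3407}$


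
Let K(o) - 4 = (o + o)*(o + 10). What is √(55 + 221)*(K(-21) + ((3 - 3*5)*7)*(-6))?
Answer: 1940*√69 ≈ 16115.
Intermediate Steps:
K(o) = 4 + 2*o*(10 + o) (K(o) = 4 + (o + o)*(o + 10) = 4 + (2*o)*(10 + o) = 4 + 2*o*(10 + o))
√(55 + 221)*(K(-21) + ((3 - 3*5)*7)*(-6)) = √(55 + 221)*((4 + 2*(-21)² + 20*(-21)) + ((3 - 3*5)*7)*(-6)) = √276*((4 + 2*441 - 420) + ((3 - 15)*7)*(-6)) = (2*√69)*((4 + 882 - 420) - 12*7*(-6)) = (2*√69)*(466 - 84*(-6)) = (2*√69)*(466 + 504) = (2*√69)*970 = 1940*√69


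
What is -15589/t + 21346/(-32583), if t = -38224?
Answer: -307993117/1245452592 ≈ -0.24729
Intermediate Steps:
-15589/t + 21346/(-32583) = -15589/(-38224) + 21346/(-32583) = -15589*(-1/38224) + 21346*(-1/32583) = 15589/38224 - 21346/32583 = -307993117/1245452592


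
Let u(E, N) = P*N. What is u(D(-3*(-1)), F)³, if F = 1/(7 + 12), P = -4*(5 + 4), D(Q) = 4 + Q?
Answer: -46656/6859 ≈ -6.8022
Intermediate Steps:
P = -36 (P = -4*9 = -36)
F = 1/19 ≈ 0.052632
u(E, N) = -36*N
u(D(-3*(-1)), F)³ = (-36*1/19)³ = (-36/19)³ = -46656/6859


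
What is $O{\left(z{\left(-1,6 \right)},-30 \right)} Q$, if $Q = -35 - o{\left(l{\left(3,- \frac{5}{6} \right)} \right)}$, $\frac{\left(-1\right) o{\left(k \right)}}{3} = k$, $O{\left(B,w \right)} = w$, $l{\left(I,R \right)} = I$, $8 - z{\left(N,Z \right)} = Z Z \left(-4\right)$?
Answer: $780$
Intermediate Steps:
$z{\left(N,Z \right)} = 8 + 4 Z^{2}$ ($z{\left(N,Z \right)} = 8 - Z Z \left(-4\right) = 8 - Z^{2} \left(-4\right) = 8 - - 4 Z^{2} = 8 + 4 Z^{2}$)
$o{\left(k \right)} = - 3 k$
$Q = -26$ ($Q = -35 - \left(-3\right) 3 = -35 - -9 = -35 + 9 = -26$)
$O{\left(z{\left(-1,6 \right)},-30 \right)} Q = \left(-30\right) \left(-26\right) = 780$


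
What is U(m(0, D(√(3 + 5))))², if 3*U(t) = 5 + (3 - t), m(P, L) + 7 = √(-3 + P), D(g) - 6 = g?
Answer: (15 - I*√3)²/9 ≈ 24.667 - 5.7735*I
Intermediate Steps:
D(g) = 6 + g
m(P, L) = -7 + √(-3 + P)
U(t) = 8/3 - t/3 (U(t) = (5 + (3 - t))/3 = (8 - t)/3 = 8/3 - t/3)
U(m(0, D(√(3 + 5))))² = (8/3 - (-7 + √(-3 + 0))/3)² = (8/3 - (-7 + √(-3))/3)² = (8/3 - (-7 + I*√3)/3)² = (8/3 + (7/3 - I*√3/3))² = (5 - I*√3/3)²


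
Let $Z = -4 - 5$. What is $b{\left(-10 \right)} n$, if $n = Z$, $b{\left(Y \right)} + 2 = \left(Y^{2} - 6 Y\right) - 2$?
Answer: $-1404$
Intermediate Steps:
$Z = -9$ ($Z = -4 - 5 = -9$)
$b{\left(Y \right)} = -4 + Y^{2} - 6 Y$ ($b{\left(Y \right)} = -2 - \left(2 - Y^{2} + 6 Y\right) = -4 + Y^{2} - 6 Y$)
$n = -9$
$b{\left(-10 \right)} n = \left(-4 + \left(-10\right)^{2} - -60\right) \left(-9\right) = \left(-4 + 100 + 60\right) \left(-9\right) = 156 \left(-9\right) = -1404$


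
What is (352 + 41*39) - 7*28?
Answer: 1755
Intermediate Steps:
(352 + 41*39) - 7*28 = (352 + 1599) - 1*196 = 1951 - 196 = 1755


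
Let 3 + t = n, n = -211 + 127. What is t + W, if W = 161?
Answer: 74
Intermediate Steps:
n = -84
t = -87 (t = -3 - 84 = -87)
t + W = -87 + 161 = 74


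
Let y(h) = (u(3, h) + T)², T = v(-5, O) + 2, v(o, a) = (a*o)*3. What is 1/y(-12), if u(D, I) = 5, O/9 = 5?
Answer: 1/446224 ≈ 2.2410e-6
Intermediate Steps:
O = 45 (O = 9*5 = 45)
v(o, a) = 3*a*o
T = -673 (T = 3*45*(-5) + 2 = -675 + 2 = -673)
y(h) = 446224 (y(h) = (5 - 673)² = (-668)² = 446224)
1/y(-12) = 1/446224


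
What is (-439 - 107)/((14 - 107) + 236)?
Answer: -42/11 ≈ -3.8182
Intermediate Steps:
(-439 - 107)/((14 - 107) + 236) = -546/(-93 + 236) = -546/143 = -546*1/143 = -42/11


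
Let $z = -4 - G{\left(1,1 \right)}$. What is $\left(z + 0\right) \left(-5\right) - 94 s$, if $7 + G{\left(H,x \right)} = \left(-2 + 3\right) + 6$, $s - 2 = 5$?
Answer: $-638$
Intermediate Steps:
$s = 7$ ($s = 2 + 5 = 7$)
$G{\left(H,x \right)} = 0$ ($G{\left(H,x \right)} = -7 + \left(\left(-2 + 3\right) + 6\right) = -7 + \left(1 + 6\right) = -7 + 7 = 0$)
$z = -4$ ($z = -4 - 0 = -4 + 0 = -4$)
$\left(z + 0\right) \left(-5\right) - 94 s = \left(-4 + 0\right) \left(-5\right) - 658 = \left(-4\right) \left(-5\right) - 658 = 20 - 658 = -638$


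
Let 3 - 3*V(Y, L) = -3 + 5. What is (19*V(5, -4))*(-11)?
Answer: -209/3 ≈ -69.667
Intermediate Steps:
V(Y, L) = 1/3 (V(Y, L) = 1 - (-3 + 5)/3 = 1 - 1/3*2 = 1 - 2/3 = 1/3)
(19*V(5, -4))*(-11) = (19*(1/3))*(-11) = (19/3)*(-11) = -209/3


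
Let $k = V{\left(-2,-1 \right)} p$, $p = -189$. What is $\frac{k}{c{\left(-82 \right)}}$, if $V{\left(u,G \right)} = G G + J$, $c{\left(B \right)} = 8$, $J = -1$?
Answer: $0$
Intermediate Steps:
$V{\left(u,G \right)} = -1 + G^{2}$ ($V{\left(u,G \right)} = G G - 1 = G^{2} - 1 = -1 + G^{2}$)
$k = 0$ ($k = \left(-1 + \left(-1\right)^{2}\right) \left(-189\right) = \left(-1 + 1\right) \left(-189\right) = 0 \left(-189\right) = 0$)
$\frac{k}{c{\left(-82 \right)}} = \frac{0}{8} = 0 \cdot \frac{1}{8} = 0$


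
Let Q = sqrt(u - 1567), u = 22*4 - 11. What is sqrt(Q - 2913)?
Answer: sqrt(-2913 + I*sqrt(1490)) ≈ 0.3576 + 53.973*I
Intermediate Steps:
u = 77 (u = 88 - 11 = 77)
Q = I*sqrt(1490) (Q = sqrt(77 - 1567) = sqrt(-1490) = I*sqrt(1490) ≈ 38.601*I)
sqrt(Q - 2913) = sqrt(I*sqrt(1490) - 2913) = sqrt(-2913 + I*sqrt(1490))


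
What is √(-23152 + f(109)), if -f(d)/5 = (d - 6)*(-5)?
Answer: 19*I*√57 ≈ 143.45*I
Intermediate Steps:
f(d) = -150 + 25*d (f(d) = -5*(d - 6)*(-5) = -5*(-6 + d)*(-5) = -5*(30 - 5*d) = -150 + 25*d)
√(-23152 + f(109)) = √(-23152 + (-150 + 25*109)) = √(-23152 + (-150 + 2725)) = √(-23152 + 2575) = √(-20577) = 19*I*√57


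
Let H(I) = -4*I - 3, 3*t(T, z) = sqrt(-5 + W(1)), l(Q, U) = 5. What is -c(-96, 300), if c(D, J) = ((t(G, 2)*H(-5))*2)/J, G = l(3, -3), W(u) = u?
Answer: -17*I/225 ≈ -0.075556*I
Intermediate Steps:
G = 5
t(T, z) = 2*I/3 (t(T, z) = sqrt(-5 + 1)/3 = sqrt(-4)/3 = (2*I)/3 = 2*I/3)
H(I) = -3 - 4*I
c(D, J) = 68*I/(3*J) (c(D, J) = (((2*I/3)*(-3 - 4*(-5)))*2)/J = (((2*I/3)*(-3 + 20))*2)/J = (((2*I/3)*17)*2)/J = ((34*I/3)*2)/J = (68*I/3)/J = 68*I/(3*J))
-c(-96, 300) = -68*I/(3*300) = -17*I/225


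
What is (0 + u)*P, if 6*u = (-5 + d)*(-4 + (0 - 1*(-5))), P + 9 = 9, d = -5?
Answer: 0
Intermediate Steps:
P = 0 (P = -9 + 9 = 0)
u = -5/3 (u = ((-5 - 5)*(-4 + (0 - 1*(-5))))/6 = (-10*(-4 + (0 + 5)))/6 = (-10*(-4 + 5))/6 = (-10*1)/6 = (⅙)*(-10) = -5/3 ≈ -1.6667)
(0 + u)*P = (0 - 5/3)*0 = -5/3*0 = 0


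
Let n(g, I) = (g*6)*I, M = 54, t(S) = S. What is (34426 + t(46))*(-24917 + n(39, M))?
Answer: -423350632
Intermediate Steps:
n(g, I) = 6*I*g (n(g, I) = (6*g)*I = 6*I*g)
(34426 + t(46))*(-24917 + n(39, M)) = (34426 + 46)*(-24917 + 6*54*39) = 34472*(-24917 + 12636) = 34472*(-12281) = -423350632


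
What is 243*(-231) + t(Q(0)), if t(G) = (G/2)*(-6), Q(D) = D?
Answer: -56133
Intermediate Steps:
t(G) = -3*G (t(G) = (G*(½))*(-6) = (G/2)*(-6) = -3*G)
243*(-231) + t(Q(0)) = 243*(-231) - 3*0 = -56133 + 0 = -56133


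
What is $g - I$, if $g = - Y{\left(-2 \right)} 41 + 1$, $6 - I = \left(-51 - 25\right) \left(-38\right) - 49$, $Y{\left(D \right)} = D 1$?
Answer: $2916$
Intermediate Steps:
$Y{\left(D \right)} = D$
$I = -2833$ ($I = 6 - \left(\left(-51 - 25\right) \left(-38\right) - 49\right) = 6 - \left(\left(-76\right) \left(-38\right) - 49\right) = 6 - \left(2888 - 49\right) = 6 - 2839 = -2833$)
$g = 83$ ($g = \left(-1\right) \left(-2\right) 41 + 1 = 2 \cdot 41 + 1 = 82 + 1 = 83$)
$g - I = 83 - -2833 = 83 + 2833 = 2916$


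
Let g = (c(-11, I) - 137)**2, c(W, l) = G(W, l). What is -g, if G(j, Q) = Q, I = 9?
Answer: -16384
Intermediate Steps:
c(W, l) = l
g = 16384 (g = (9 - 137)**2 = (-128)**2 = 16384)
-g = -1*16384 = -16384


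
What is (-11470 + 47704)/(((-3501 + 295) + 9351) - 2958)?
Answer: 36234/3187 ≈ 11.369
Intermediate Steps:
(-11470 + 47704)/(((-3501 + 295) + 9351) - 2958) = 36234/((-3206 + 9351) - 2958) = 36234/(6145 - 2958) = 36234/3187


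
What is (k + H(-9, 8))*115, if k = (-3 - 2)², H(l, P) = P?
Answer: 3795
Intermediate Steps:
k = 25 (k = (-5)² = 25)
(k + H(-9, 8))*115 = (25 + 8)*115 = 33*115 = 3795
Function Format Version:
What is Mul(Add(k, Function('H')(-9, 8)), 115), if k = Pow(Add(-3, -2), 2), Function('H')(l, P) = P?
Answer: 3795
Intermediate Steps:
k = 25 (k = Pow(-5, 2) = 25)
Mul(Add(k, Function('H')(-9, 8)), 115) = Mul(Add(25, 8), 115) = Mul(33, 115) = 3795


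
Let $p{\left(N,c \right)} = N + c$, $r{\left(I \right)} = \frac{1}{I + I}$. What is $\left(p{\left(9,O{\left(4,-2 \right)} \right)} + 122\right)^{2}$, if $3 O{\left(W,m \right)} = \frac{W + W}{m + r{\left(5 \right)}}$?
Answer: $\frac{54567769}{3249} \approx 16795.0$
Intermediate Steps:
$r{\left(I \right)} = \frac{1}{2 I}$
$O{\left(W,m \right)} = \frac{2 W}{3 \left(\frac{1}{10} + m\right)}$ ($O{\left(W,m \right)} = \frac{\left(W + W\right) \frac{1}{m + \frac{1}{2 \cdot 5}}}{3} = \frac{2 W \frac{1}{m + \frac{1}{2} \cdot \frac{1}{5}}}{3} = \frac{2 W \frac{1}{m + \frac{1}{10}}}{3} = \frac{2 W \frac{1}{\frac{1}{10} + m}}{3} = \frac{2 W}{3 \left(\frac{1}{10} + m\right)}$)
$\left(p{\left(9,O{\left(4,-2 \right)} \right)} + 122\right)^{2} = \left(\left(9 + \frac{20}{3} \cdot 4 \frac{1}{1 + 10 \left(-2\right)}\right) + 122\right)^{2} = \left(\left(9 + \frac{20}{3} \cdot 4 \frac{1}{1 - 20}\right) + 122\right)^{2} = \left(\left(9 + \frac{20}{3} \cdot 4 \frac{1}{-19}\right) + 122\right)^{2} = \left(\left(9 + \frac{20}{3} \cdot 4 \left(- \frac{1}{19}\right)\right) + 122\right)^{2} = \left(\left(9 - \frac{80}{57}\right) + 122\right)^{2} = \left(\frac{433}{57} + 122\right)^{2} = \left(\frac{7387}{57}\right)^{2} = \frac{54567769}{3249}$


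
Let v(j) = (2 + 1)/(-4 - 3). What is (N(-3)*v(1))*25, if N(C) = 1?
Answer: -75/7 ≈ -10.714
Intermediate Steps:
v(j) = -3/7 (v(j) = 3/(-7) = 3*(-1/7) = -3/7)
(N(-3)*v(1))*25 = (1*(-3/7))*25 = -3/7*25 = -75/7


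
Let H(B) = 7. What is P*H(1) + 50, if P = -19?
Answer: -83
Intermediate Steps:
P*H(1) + 50 = -19*7 + 50 = -133 + 50 = -83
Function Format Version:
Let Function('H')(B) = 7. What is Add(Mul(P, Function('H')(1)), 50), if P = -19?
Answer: -83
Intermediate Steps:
Add(Mul(P, Function('H')(1)), 50) = Add(Mul(-19, 7), 50) = Add(-133, 50) = -83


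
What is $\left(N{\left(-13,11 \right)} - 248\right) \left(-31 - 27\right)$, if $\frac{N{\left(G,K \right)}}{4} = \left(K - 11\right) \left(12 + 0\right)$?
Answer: $14384$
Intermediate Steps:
$N{\left(G,K \right)} = -528 + 48 K$ ($N{\left(G,K \right)} = 4 \left(K - 11\right) \left(12 + 0\right) = 4 \left(-11 + K\right) 12 = 4 \left(-132 + 12 K\right) = -528 + 48 K$)
$\left(N{\left(-13,11 \right)} - 248\right) \left(-31 - 27\right) = \left(\left(-528 + 48 \cdot 11\right) - 248\right) \left(-31 - 27\right) = \left(\left(-528 + 528\right) - 248\right) \left(-31 - 27\right) = \left(0 - 248\right) \left(-58\right) = \left(-248\right) \left(-58\right) = 14384$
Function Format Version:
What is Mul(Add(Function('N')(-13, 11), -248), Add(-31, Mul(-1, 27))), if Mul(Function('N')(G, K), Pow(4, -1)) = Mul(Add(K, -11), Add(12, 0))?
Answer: 14384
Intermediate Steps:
Function('N')(G, K) = Add(-528, Mul(48, K)) (Function('N')(G, K) = Mul(4, Mul(Add(K, -11), Add(12, 0))) = Mul(4, Mul(Add(-11, K), 12)) = Mul(4, Add(-132, Mul(12, K))) = Add(-528, Mul(48, K)))
Mul(Add(Function('N')(-13, 11), -248), Add(-31, Mul(-1, 27))) = Mul(Add(Add(-528, Mul(48, 11)), -248), Add(-31, Mul(-1, 27))) = Mul(Add(Add(-528, 528), -248), Add(-31, -27)) = Mul(Add(0, -248), -58) = Mul(-248, -58) = 14384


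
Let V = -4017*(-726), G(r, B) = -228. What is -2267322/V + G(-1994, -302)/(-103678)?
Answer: -19533873695/25196708823 ≈ -0.77526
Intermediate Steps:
V = 2916342
-2267322/V + G(-1994, -302)/(-103678) = -2267322/2916342 - 228/(-103678) = -2267322*1/2916342 - 228*(-1/103678) = -377887/486057 + 114/51839 = -19533873695/25196708823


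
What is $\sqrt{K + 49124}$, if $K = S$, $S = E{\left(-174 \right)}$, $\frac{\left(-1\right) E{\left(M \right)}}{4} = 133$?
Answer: $4 \sqrt{3037} \approx 220.44$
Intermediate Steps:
$E{\left(M \right)} = -532$ ($E{\left(M \right)} = \left(-4\right) 133 = -532$)
$S = -532$
$K = -532$
$\sqrt{K + 49124} = \sqrt{-532 + 49124} = \sqrt{48592} = 4 \sqrt{3037}$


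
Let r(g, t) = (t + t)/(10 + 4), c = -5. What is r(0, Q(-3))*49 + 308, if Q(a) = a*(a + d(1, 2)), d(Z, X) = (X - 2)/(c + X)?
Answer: 371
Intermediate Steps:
d(Z, X) = (-2 + X)/(-5 + X) (d(Z, X) = (X - 2)/(-5 + X) = (-2 + X)/(-5 + X))
Q(a) = a**2 (Q(a) = a*(a + (-2 + 2)/(-5 + 2)) = a*(a + 0/(-3)) = a*(a - 1/3*0) = a*(a + 0) = a*a = a**2)
r(g, t) = t/7 (r(g, t) = (2*t)/14 = (2*t)*(1/14) = t/7)
r(0, Q(-3))*49 + 308 = ((1/7)*(-3)**2)*49 + 308 = ((1/7)*9)*49 + 308 = (9/7)*49 + 308 = 63 + 308 = 371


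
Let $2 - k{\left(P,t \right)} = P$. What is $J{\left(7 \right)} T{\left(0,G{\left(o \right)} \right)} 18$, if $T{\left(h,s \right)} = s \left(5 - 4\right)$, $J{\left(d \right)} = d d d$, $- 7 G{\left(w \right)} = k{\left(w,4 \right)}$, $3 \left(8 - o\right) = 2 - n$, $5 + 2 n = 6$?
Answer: $4851$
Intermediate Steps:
$n = \frac{1}{2}$ ($n = - \frac{5}{2} + \frac{1}{2} \cdot 6 = - \frac{5}{2} + 3 = \frac{1}{2} \approx 0.5$)
$k{\left(P,t \right)} = 2 - P$
$o = \frac{15}{2}$ ($o = 8 - \frac{2 - \frac{1}{2}}{3} = 8 - \frac{1}{2} = \frac{15}{2} \approx 7.5$)
$G{\left(w \right)} = - \frac{2}{7} + \frac{w}{7}$ ($G{\left(w \right)} = - \frac{2 - w}{7} = - \frac{2}{7} + \frac{w}{7}$)
$J{\left(d \right)} = d^{3}$ ($J{\left(d \right)} = d^{2} d = d^{3}$)
$T{\left(h,s \right)} = s$ ($T{\left(h,s \right)} = s 1 = s$)
$J{\left(7 \right)} T{\left(0,G{\left(o \right)} \right)} 18 = 7^{3} \left(- \frac{2}{7} + \frac{1}{7} \cdot \frac{15}{2}\right) 18 = 343 \left(- \frac{2}{7} + \frac{15}{14}\right) 18 = 343 \cdot \frac{11}{14} \cdot 18 = \frac{539}{2} \cdot 18 = 4851$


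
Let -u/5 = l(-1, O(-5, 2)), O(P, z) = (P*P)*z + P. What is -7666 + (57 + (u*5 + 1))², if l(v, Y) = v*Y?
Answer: 1391823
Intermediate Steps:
O(P, z) = P + z*P² (O(P, z) = P²*z + P = z*P² + P = P + z*P²)
l(v, Y) = Y*v
u = 225 (u = -5*(-5*(1 - 5*2))*(-1) = -5*(-5*(1 - 10))*(-1) = -5*(-5*(-9))*(-1) = -225*(-1) = -5*(-45) = 225)
-7666 + (57 + (u*5 + 1))² = -7666 + (57 + (225*5 + 1))² = -7666 + (57 + (1125 + 1))² = -7666 + (57 + 1126)² = -7666 + 1183² = -7666 + 1399489 = 1391823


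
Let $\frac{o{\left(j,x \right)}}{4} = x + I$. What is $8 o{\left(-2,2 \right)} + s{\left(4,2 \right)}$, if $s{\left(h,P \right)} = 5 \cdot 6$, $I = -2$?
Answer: $30$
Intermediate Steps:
$s{\left(h,P \right)} = 30$
$o{\left(j,x \right)} = -8 + 4 x$ ($o{\left(j,x \right)} = 4 \left(x - 2\right) = 4 \left(-2 + x\right) = -8 + 4 x$)
$8 o{\left(-2,2 \right)} + s{\left(4,2 \right)} = 8 \left(-8 + 4 \cdot 2\right) + 30 = 8 \left(-8 + 8\right) + 30 = 8 \cdot 0 + 30 = 0 + 30 = 30$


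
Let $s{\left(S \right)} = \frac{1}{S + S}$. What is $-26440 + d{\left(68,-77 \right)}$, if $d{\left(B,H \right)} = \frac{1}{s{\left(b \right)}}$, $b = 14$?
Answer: $-26412$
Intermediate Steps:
$s{\left(S \right)} = \frac{1}{2 S}$
$d{\left(B,H \right)} = 28$ ($d{\left(B,H \right)} = \frac{1}{\frac{1}{2} \cdot \frac{1}{14}} = \frac{1}{\frac{1}{28}} = 28$)
$-26440 + d{\left(68,-77 \right)} = -26440 + 28 = -26412$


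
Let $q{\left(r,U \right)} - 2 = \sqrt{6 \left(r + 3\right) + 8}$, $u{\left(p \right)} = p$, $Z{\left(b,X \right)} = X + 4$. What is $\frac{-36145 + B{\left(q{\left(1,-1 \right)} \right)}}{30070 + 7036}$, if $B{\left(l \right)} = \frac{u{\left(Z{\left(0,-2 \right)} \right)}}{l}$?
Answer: $- \frac{126508}{129871} + \frac{\sqrt{2}}{129871} \approx -0.97409$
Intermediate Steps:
$Z{\left(b,X \right)} = 4 + X$
$q{\left(r,U \right)} = 2 + \sqrt{26 + 6 r}$ ($q{\left(r,U \right)} = 2 + \sqrt{6 \left(r + 3\right) + 8} = 2 + \sqrt{6 \left(3 + r\right) + 8} = 2 + \sqrt{\left(18 + 6 r\right) + 8} = 2 + \sqrt{26 + 6 r}$)
$B{\left(l \right)} = \frac{2}{l}$ ($B{\left(l \right)} = \frac{4 - 2}{l} = \frac{2}{l}$)
$\frac{-36145 + B{\left(q{\left(1,-1 \right)} \right)}}{30070 + 7036} = \frac{-36145 + \frac{2}{2 + \sqrt{26 + 6 \cdot 1}}}{30070 + 7036} = \frac{-36145 + \frac{2}{2 + \sqrt{26 + 6}}}{37106} = \left(-36145 + \frac{2}{2 + \sqrt{32}}\right) \frac{1}{37106} = \left(-36145 + \frac{2}{2 + 4 \sqrt{2}}\right) \frac{1}{37106} = - \frac{36145}{37106} + \frac{1}{18553 \left(2 + 4 \sqrt{2}\right)}$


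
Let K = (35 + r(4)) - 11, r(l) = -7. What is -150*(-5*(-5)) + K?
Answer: -3733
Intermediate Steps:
K = 17 (K = (35 - 7) - 11 = 28 - 11 = 17)
-150*(-5*(-5)) + K = -150*(-5*(-5)) + 17 = -3750 + 17 = -3733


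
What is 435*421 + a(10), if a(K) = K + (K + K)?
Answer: 183165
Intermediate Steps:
a(K) = 3*K (a(K) = K + 2*K = 3*K)
435*421 + a(10) = 435*421 + 3*10 = 183135 + 30 = 183165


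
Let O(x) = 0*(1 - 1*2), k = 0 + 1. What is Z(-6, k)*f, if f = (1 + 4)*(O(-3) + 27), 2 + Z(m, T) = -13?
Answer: -2025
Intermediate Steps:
k = 1
Z(m, T) = -15 (Z(m, T) = -2 - 13 = -15)
O(x) = 0 (O(x) = 0*(1 - 2) = 0*(-1) = 0)
f = 135 (f = (1 + 4)*(0 + 27) = 5*27 = 135)
Z(-6, k)*f = -15*135 = -2025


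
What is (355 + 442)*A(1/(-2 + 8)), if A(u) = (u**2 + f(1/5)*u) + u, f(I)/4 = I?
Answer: 47023/180 ≈ 261.24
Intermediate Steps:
f(I) = 4*I
A(u) = u**2 + 9*u/5 (A(u) = (u**2 + (4/5)*u) + u = (u**2 + (4*(1/5))*u) + u = (u**2 + 4*u/5) + u = u**2 + 9*u/5)
(355 + 442)*A(1/(-2 + 8)) = (355 + 442)*((9 + 5/(-2 + 8))/(5*(-2 + 8))) = 797*((1/5)*(9 + 5/6)/6) = 797*((1/5)*(1/6)*(9 + 5*(1/6))) = 797*((1/5)*(1/6)*(9 + 5/6)) = 797*((1/5)*(1/6)*(59/6)) = 797*(59/180) = 47023/180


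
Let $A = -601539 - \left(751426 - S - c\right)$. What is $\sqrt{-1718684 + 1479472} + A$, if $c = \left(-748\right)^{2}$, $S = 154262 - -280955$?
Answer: $-358244 + 2 i \sqrt{59803} \approx -3.5824 \cdot 10^{5} + 489.09 i$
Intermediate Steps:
$S = 435217$ ($S = 154262 + 280955 = 435217$)
$c = 559504$
$A = -358244$ ($A = -601539 + \left(\left(559504 + 435217\right) - 751426\right) = -601539 + \left(994721 - 751426\right) = -601539 + 243295 = -358244$)
$\sqrt{-1718684 + 1479472} + A = \sqrt{-1718684 + 1479472} - 358244 = \sqrt{-239212} - 358244 = 2 i \sqrt{59803} - 358244 = -358244 + 2 i \sqrt{59803}$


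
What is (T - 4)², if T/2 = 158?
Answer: 97344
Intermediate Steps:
T = 316 (T = 2*158 = 316)
(T - 4)² = (316 - 4)² = 312² = 97344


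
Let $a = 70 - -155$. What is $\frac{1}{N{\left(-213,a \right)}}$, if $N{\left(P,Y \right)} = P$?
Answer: $- \frac{1}{213} \approx -0.0046948$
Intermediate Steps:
$a = 225$ ($a = 70 + 155 = 225$)
$\frac{1}{N{\left(-213,a \right)}} = \frac{1}{-213} = - \frac{1}{213}$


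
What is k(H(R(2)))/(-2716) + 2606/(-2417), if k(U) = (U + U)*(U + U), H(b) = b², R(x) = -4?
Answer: -2388226/1641143 ≈ -1.4552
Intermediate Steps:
k(U) = 4*U² (k(U) = (2*U)*(2*U) = 4*U²)
k(H(R(2)))/(-2716) + 2606/(-2417) = (4*((-4)²)²)/(-2716) + 2606/(-2417) = (4*16²)*(-1/2716) + 2606*(-1/2417) = (4*256)*(-1/2716) - 2606/2417 = 1024*(-1/2716) - 2606/2417 = -256/679 - 2606/2417 = -2388226/1641143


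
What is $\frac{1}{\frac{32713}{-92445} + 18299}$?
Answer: $\frac{92445}{1691618342} \approx 5.4649 \cdot 10^{-5}$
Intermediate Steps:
$\frac{1}{\frac{32713}{-92445} + 18299} = \frac{1}{32713 \left(- \frac{1}{92445}\right) + 18299} = \frac{1}{- \frac{32713}{92445} + 18299} = \frac{1}{\frac{1691618342}{92445}} = \frac{92445}{1691618342}$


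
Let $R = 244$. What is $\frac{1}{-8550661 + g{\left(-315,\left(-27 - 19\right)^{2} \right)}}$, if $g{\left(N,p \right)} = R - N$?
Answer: $- \frac{1}{8550102} \approx -1.1696 \cdot 10^{-7}$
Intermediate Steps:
$g{\left(N,p \right)} = 244 - N$
$\frac{1}{-8550661 + g{\left(-315,\left(-27 - 19\right)^{2} \right)}} = \frac{1}{-8550661 + \left(244 - -315\right)} = \frac{1}{-8550661 + \left(244 + 315\right)} = \frac{1}{-8550661 + 559} = \frac{1}{-8550102} = - \frac{1}{8550102}$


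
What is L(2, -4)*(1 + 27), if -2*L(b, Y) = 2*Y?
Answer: 112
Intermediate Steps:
L(b, Y) = -Y
L(2, -4)*(1 + 27) = (-1*(-4))*(1 + 27) = 4*28 = 112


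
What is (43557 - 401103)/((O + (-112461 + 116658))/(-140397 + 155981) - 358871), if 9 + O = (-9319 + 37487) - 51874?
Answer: 2785998432/2796332591 ≈ 0.99630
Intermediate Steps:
O = -23715 (O = -9 + ((-9319 + 37487) - 51874) = -9 + (28168 - 51874) = -9 - 23706 = -23715)
(43557 - 401103)/((O + (-112461 + 116658))/(-140397 + 155981) - 358871) = (43557 - 401103)/((-23715 + (-112461 + 116658))/(-140397 + 155981) - 358871) = -357546/((-23715 + 4197)/15584 - 358871) = -357546/(-19518*1/15584 - 358871) = -357546/(-9759/7792 - 358871) = -357546/(-2796332591/7792) = -357546*(-7792/2796332591) = 2785998432/2796332591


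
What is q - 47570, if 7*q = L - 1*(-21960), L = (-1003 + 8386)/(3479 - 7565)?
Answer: -60517903/1362 ≈ -44433.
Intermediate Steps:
L = -2461/1362 (L = 7383/(-4086) = 7383*(-1/4086) = -2461/1362 ≈ -1.8069)
q = 4272437/1362 (q = (-2461/1362 - 1*(-21960))/7 = (-2461/1362 + 21960)/7 = (1/7)*(29907059/1362) = 4272437/1362 ≈ 3136.9)
q - 47570 = 4272437/1362 - 47570 = -60517903/1362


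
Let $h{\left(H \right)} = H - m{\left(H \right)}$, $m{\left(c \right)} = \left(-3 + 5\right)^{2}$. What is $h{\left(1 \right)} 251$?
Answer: $-753$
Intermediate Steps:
$m{\left(c \right)} = 4$ ($m{\left(c \right)} = 2^{2} = 4$)
$h{\left(H \right)} = -4 + H$ ($h{\left(H \right)} = H - 4 = -4 + H$)
$h{\left(1 \right)} 251 = \left(-4 + 1\right) 251 = \left(-3\right) 251 = -753$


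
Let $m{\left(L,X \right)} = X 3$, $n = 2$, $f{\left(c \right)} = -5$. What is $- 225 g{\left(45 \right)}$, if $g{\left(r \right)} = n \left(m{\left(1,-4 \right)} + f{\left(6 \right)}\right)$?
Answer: $7650$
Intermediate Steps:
$m{\left(L,X \right)} = 3 X$
$g{\left(r \right)} = -34$ ($g{\left(r \right)} = 2 \left(3 \left(-4\right) - 5\right) = 2 \left(-12 - 5\right) = 2 \left(-17\right) = -34$)
$- 225 g{\left(45 \right)} = \left(-225\right) \left(-34\right) = 7650$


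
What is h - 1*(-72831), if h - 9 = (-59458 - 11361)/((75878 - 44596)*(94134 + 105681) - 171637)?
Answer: 455282136427301/6250441193 ≈ 72840.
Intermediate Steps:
h = 56253899918/6250441193 (h = 9 + (-59458 - 11361)/((75878 - 44596)*(94134 + 105681) - 171637) = 9 - 70819/(31282*199815 - 171637) = 9 - 70819/(6250612830 - 171637) = 9 - 70819/6250441193 = 56253899918/6250441193 ≈ 9.0000)
h - 1*(-72831) = 56253899918/6250441193 - 1*(-72831) = 56253899918/6250441193 + 72831 = 455282136427301/6250441193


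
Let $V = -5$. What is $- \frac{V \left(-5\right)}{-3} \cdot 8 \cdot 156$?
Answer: $10400$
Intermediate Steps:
$- \frac{V \left(-5\right)}{-3} \cdot 8 \cdot 156 = - \frac{\left(-5\right) \left(-5\right)}{-3} \cdot 8 \cdot 156 = - \frac{25 \left(-1\right)}{3} \cdot 8 \cdot 156 = \left(-1\right) \left(- \frac{25}{3}\right) 8 \cdot 156 = \frac{25}{3} \cdot 8 \cdot 156 = \frac{200}{3} \cdot 156 = 10400$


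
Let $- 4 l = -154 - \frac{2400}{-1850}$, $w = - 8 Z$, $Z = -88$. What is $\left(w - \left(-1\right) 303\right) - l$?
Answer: $\frac{71693}{74} \approx 968.82$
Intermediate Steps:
$w = 704$ ($w = \left(-8\right) \left(-88\right) = 704$)
$l = \frac{2825}{74}$ ($l = - \frac{-154 - \frac{2400}{-1850}}{4} = - \frac{-154 - - \frac{48}{37}}{4} = - \frac{-154 + \frac{48}{37}}{4} = \left(- \frac{1}{4}\right) \left(- \frac{5650}{37}\right) = \frac{2825}{74} \approx 38.176$)
$\left(w - \left(-1\right) 303\right) - l = \left(704 - \left(-1\right) 303\right) - \frac{2825}{74} = \left(704 - -303\right) - \frac{2825}{74} = \left(704 + 303\right) - \frac{2825}{74} = 1007 - \frac{2825}{74} = \frac{71693}{74}$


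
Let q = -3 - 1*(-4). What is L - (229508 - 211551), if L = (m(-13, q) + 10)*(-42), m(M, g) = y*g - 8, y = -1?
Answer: -17999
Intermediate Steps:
q = 1 (q = -3 + 4 = 1)
m(M, g) = -8 - g (m(M, g) = -g - 8 = -8 - g)
L = -42 (L = ((-8 - 1*1) + 10)*(-42) = ((-8 - 1) + 10)*(-42) = (-9 + 10)*(-42) = 1*(-42) = -42)
L - (229508 - 211551) = -42 - (229508 - 211551) = -42 - 1*17957 = -42 - 17957 = -17999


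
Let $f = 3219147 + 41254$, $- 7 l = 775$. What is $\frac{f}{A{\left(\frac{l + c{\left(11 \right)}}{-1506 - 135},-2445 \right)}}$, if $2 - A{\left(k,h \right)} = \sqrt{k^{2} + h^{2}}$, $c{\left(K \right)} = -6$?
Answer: $- \frac{430213723358769}{394403429962019} - \frac{37452226287 \sqrt{788807387728714}}{788806859924038} \approx -1334.6$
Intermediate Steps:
$l = - \frac{775}{7}$ ($l = \left(- \frac{1}{7}\right) 775 = - \frac{775}{7} \approx -110.71$)
$f = 3260401$
$A{\left(k,h \right)} = 2 - \sqrt{h^{2} + k^{2}}$ ($A{\left(k,h \right)} = 2 - \sqrt{k^{2} + h^{2}} = 2 - \sqrt{h^{2} + k^{2}}$)
$\frac{f}{A{\left(\frac{l + c{\left(11 \right)}}{-1506 - 135},-2445 \right)}} = \frac{3260401}{2 - \sqrt{\left(-2445\right)^{2} + \left(\frac{- \frac{775}{7} - 6}{-1506 - 135}\right)^{2}}} = \frac{3260401}{2 - \sqrt{5978025 + \left(- \frac{817}{7 \left(-1641\right)}\right)^{2}}} = \frac{3260401}{2 - \sqrt{5978025 + \left(\left(- \frac{817}{7}\right) \left(- \frac{1}{1641}\right)\right)^{2}}} = \frac{3260401}{2 - \sqrt{5978025 + \left(\frac{817}{11487}\right)^{2}}} = \frac{3260401}{2 - \sqrt{5978025 + \frac{667489}{131951169}}} = \frac{3260401}{2 - \sqrt{\frac{788807387728714}{131951169}}} = \frac{3260401}{2 - \frac{\sqrt{788807387728714}}{11487}}$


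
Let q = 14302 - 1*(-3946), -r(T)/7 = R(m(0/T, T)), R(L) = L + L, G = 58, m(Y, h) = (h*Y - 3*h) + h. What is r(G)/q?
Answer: 203/2281 ≈ 0.088996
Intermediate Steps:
m(Y, h) = -2*h + Y*h (m(Y, h) = (Y*h - 3*h) + h = (-3*h + Y*h) + h = -2*h + Y*h)
R(L) = 2*L
r(T) = 28*T (r(T) = -14*T*(-2 + 0/T) = -14*T*(-2 + 0) = -14*T*(-2) = -14*(-2*T) = -(-28)*T = 28*T)
q = 18248 (q = 14302 + 3946 = 18248)
r(G)/q = (28*58)/18248 = 1624*(1/18248) = 203/2281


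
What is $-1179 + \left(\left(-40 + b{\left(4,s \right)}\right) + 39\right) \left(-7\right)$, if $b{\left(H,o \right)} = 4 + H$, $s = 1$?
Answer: $-1228$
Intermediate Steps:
$-1179 + \left(\left(-40 + b{\left(4,s \right)}\right) + 39\right) \left(-7\right) = -1179 + \left(\left(-40 + \left(4 + 4\right)\right) + 39\right) \left(-7\right) = -1179 + \left(\left(-40 + 8\right) + 39\right) \left(-7\right) = -1179 + \left(-32 + 39\right) \left(-7\right) = -1179 + 7 \left(-7\right) = -1179 - 49 = -1228$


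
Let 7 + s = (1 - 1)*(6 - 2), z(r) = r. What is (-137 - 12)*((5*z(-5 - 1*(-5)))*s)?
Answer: 0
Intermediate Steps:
s = -7 (s = -7 + (1 - 1)*(6 - 2) = -7 + 0*4 = -7 + 0 = -7)
(-137 - 12)*((5*z(-5 - 1*(-5)))*s) = (-137 - 12)*((5*(-5 - 1*(-5)))*(-7)) = -149*5*(-5 + 5)*(-7) = -149*5*0*(-7) = -0*(-7) = -149*0 = 0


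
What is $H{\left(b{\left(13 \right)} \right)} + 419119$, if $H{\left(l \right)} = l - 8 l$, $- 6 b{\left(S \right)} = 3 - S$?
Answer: $\frac{1257322}{3} \approx 4.1911 \cdot 10^{5}$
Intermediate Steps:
$b{\left(S \right)} = - \frac{1}{2} + \frac{S}{6}$ ($b{\left(S \right)} = - \frac{3 - S}{6} = - \frac{1}{2} + \frac{S}{6}$)
$H{\left(l \right)} = - 7 l$
$H{\left(b{\left(13 \right)} \right)} + 419119 = - 7 \left(- \frac{1}{2} + \frac{1}{6} \cdot 13\right) + 419119 = - 7 \left(- \frac{1}{2} + \frac{13}{6}\right) + 419119 = \left(-7\right) \frac{5}{3} + 419119 = - \frac{35}{3} + 419119 = \frac{1257322}{3}$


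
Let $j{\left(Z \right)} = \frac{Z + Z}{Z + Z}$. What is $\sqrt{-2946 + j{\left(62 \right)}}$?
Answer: $i \sqrt{2945} \approx 54.268 i$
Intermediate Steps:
$j{\left(Z \right)} = 1$ ($j{\left(Z \right)} = \frac{2 Z}{2 Z} = 2 Z \frac{1}{2 Z} = 1$)
$\sqrt{-2946 + j{\left(62 \right)}} = \sqrt{-2946 + 1} = \sqrt{-2945} = i \sqrt{2945}$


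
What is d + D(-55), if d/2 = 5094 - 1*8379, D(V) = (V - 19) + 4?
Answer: -6640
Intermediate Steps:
D(V) = -15 + V (D(V) = (-19 + V) + 4 = -15 + V)
d = -6570 (d = 2*(5094 - 1*8379) = 2*(5094 - 8379) = 2*(-3285) = -6570)
d + D(-55) = -6570 + (-15 - 55) = -6570 - 70 = -6640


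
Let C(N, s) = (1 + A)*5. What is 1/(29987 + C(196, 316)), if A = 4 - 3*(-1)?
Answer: 1/30027 ≈ 3.3303e-5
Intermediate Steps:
A = 7 (A = 4 + 3 = 7)
C(N, s) = 40 (C(N, s) = (1 + 7)*5 = 8*5 = 40)
1/(29987 + C(196, 316)) = 1/(29987 + 40) = 1/30027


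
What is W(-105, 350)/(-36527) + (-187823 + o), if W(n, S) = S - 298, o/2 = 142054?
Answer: 3517002143/36527 ≈ 96285.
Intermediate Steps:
o = 284108 (o = 2*142054 = 284108)
W(n, S) = -298 + S
W(-105, 350)/(-36527) + (-187823 + o) = (-298 + 350)/(-36527) + (-187823 + 284108) = 52*(-1/36527) + 96285 = -52/36527 + 96285 = 3517002143/36527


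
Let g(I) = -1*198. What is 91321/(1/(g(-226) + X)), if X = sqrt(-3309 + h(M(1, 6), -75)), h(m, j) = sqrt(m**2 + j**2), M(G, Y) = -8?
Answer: -18081558 + 91321*I*sqrt(3309 - sqrt(5689)) ≈ -1.8082e+7 + 5.1929e+6*I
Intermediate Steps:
g(I) = -198
h(m, j) = sqrt(j**2 + m**2)
X = sqrt(-3309 + sqrt(5689)) (X = sqrt(-3309 + sqrt((-75)**2 + (-8)**2)) = sqrt(-3309 + sqrt(5625 + 64)) = sqrt(-3309 + sqrt(5689)) ≈ 56.865*I)
91321/(1/(g(-226) + X)) = 91321/(1/(-198 + sqrt(-3309 + sqrt(5689)))) = 91321*(-198 + sqrt(-3309 + sqrt(5689))) = -18081558 + 91321*sqrt(-3309 + sqrt(5689))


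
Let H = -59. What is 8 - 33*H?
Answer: 1955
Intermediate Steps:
8 - 33*H = 8 - 33*(-59) = 8 + 1947 = 1955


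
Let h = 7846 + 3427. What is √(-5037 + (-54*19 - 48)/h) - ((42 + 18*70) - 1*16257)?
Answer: 14955 + 5*I*√25604669271/11273 ≈ 14955.0 + 70.973*I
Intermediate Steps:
h = 11273
√(-5037 + (-54*19 - 48)/h) - ((42 + 18*70) - 1*16257) = √(-5037 + (-54*19 - 48)/11273) - ((42 + 18*70) - 1*16257) = √(-5037 + (-1026 - 48)*(1/11273)) - ((42 + 1260) - 16257) = √(-5037 - 1074*1/11273) - (1302 - 16257) = √(-5037 - 1074/11273) - 1*(-14955) = √(-56783175/11273) + 14955 = 5*I*√25604669271/11273 + 14955 = 14955 + 5*I*√25604669271/11273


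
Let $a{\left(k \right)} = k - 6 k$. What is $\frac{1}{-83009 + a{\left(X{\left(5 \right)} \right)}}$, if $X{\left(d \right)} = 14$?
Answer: $- \frac{1}{83079} \approx -1.2037 \cdot 10^{-5}$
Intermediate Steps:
$a{\left(k \right)} = - 5 k$
$\frac{1}{-83009 + a{\left(X{\left(5 \right)} \right)}} = \frac{1}{-83009 - 70} = \frac{1}{-83079} = - \frac{1}{83079}$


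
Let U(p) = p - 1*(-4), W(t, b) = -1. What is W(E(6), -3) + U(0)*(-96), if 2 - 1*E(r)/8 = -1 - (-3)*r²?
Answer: -385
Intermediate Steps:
E(r) = 24 - 24*r² (E(r) = 16 - 8*(-1 - (-3)*r²) = 16 - 8*(-1 + 3*r²) = 16 + (8 - 24*r²) = 24 - 24*r²)
U(p) = 4 + p (U(p) = p + 4 = 4 + p)
W(E(6), -3) + U(0)*(-96) = -1 + (4 + 0)*(-96) = -1 + 4*(-96) = -1 - 384 = -385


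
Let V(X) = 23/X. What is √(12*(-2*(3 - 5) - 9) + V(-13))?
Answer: I*√10439/13 ≈ 7.8593*I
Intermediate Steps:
√(12*(-2*(3 - 5) - 9) + V(-13)) = √(12*(-2*(3 - 5) - 9) + 23/(-13)) = √(12*(-2*(-2) - 9) + 23*(-1/13)) = √(12*(4 - 9) - 23/13) = √(12*(-5) - 23/13) = √(-60 - 23/13) = √(-803/13) = I*√10439/13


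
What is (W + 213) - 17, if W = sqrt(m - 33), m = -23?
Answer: 196 + 2*I*sqrt(14) ≈ 196.0 + 7.4833*I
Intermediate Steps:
W = 2*I*sqrt(14) (W = sqrt(-23 - 33) = sqrt(-56) = 2*I*sqrt(14) ≈ 7.4833*I)
(W + 213) - 17 = (2*I*sqrt(14) + 213) - 17 = (213 + 2*I*sqrt(14)) - 17 = 196 + 2*I*sqrt(14)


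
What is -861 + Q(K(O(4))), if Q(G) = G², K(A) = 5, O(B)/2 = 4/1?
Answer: -836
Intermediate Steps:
O(B) = 8 (O(B) = 2*(4/1) = 2*(4*1) = 2*4 = 8)
-861 + Q(K(O(4))) = -861 + 5² = -861 + 25 = -836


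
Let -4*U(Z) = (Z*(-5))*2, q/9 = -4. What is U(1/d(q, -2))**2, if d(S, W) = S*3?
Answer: 25/46656 ≈ 0.00053584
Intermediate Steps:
q = -36 (q = 9*(-4) = -36)
d(S, W) = 3*S
U(Z) = 5*Z/2 (U(Z) = -Z*(-5)*2/4 = -(-5*Z)*2/4 = -(-5)*Z/2 = 5*Z/2)
U(1/d(q, -2))**2 = (5/(2*((3*(-36)))))**2 = ((5/2)/(-108))**2 = ((5/2)*(-1/108))**2 = (-5/216)**2 = 25/46656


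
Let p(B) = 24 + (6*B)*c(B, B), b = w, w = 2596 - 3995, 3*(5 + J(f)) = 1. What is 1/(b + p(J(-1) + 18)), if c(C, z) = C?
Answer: -3/925 ≈ -0.0032432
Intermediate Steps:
J(f) = -14/3 (J(f) = -5 + (⅓)*1 = -5 + ⅓ = -14/3)
w = -1399
b = -1399
p(B) = 24 + 6*B² (p(B) = 24 + (6*B)*B = 24 + 6*B²)
1/(b + p(J(-1) + 18)) = 1/(-1399 + (24 + 6*(-14/3 + 18)²)) = 1/(-1399 + (24 + 6*(40/3)²)) = 1/(-1399 + (24 + 6*(1600/9))) = 1/(-1399 + (24 + 3200/3)) = 1/(-1399 + 3272/3) = 1/(-925/3) = -3/925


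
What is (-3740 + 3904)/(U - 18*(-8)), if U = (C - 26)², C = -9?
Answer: 164/1369 ≈ 0.11980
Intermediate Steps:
U = 1225 (U = (-9 - 26)² = (-35)² = 1225)
(-3740 + 3904)/(U - 18*(-8)) = (-3740 + 3904)/(1225 - 18*(-8)) = 164/(1225 + 144) = 164/1369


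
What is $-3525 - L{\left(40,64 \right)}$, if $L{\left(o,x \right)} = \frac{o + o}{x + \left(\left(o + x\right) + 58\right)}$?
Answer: $- \frac{398365}{113} \approx -3525.4$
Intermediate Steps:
$L{\left(o,x \right)} = \frac{2 o}{58 + o + 2 x}$ ($L{\left(o,x \right)} = \frac{2 o}{x + \left(58 + o + x\right)} = \frac{2 o}{58 + o + 2 x}$)
$-3525 - L{\left(40,64 \right)} = -3525 - 2 \cdot 40 \frac{1}{58 + 40 + 2 \cdot 64} = -3525 - 2 \cdot 40 \frac{1}{58 + 40 + 128} = -3525 - 2 \cdot 40 \cdot \frac{1}{226} = -3525 - \frac{40}{113} = - \frac{398365}{113}$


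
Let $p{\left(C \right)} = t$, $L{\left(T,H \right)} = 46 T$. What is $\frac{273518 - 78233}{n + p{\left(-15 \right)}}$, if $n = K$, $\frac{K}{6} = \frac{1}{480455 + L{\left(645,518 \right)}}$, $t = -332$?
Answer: $- \frac{99619760625}{169361494} \approx -588.21$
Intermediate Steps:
$p{\left(C \right)} = -332$
$K = \frac{6}{510125}$ ($K = \frac{6}{480455 + 46 \cdot 645} = \frac{6}{480455 + 29670} = \frac{6}{510125} \approx 1.1762 \cdot 10^{-5}$)
$n = \frac{6}{510125} \approx 1.1762 \cdot 10^{-5}$
$\frac{273518 - 78233}{n + p{\left(-15 \right)}} = \frac{273518 - 78233}{\frac{6}{510125} - 332} = \frac{195285}{- \frac{169361494}{510125}} = 195285 \left(- \frac{510125}{169361494}\right) = - \frac{99619760625}{169361494}$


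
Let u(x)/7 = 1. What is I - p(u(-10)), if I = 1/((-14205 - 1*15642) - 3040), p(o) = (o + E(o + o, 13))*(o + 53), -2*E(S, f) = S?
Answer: -1/32887 ≈ -3.0407e-5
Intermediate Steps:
E(S, f) = -S/2
u(x) = 7 (u(x) = 7*1 = 7)
p(o) = 0 (p(o) = (o - (o + o)/2)*(o + 53) = (o - o)*(53 + o) = 0*(53 + o) = 0)
I = -1/32887 (I = 1/((-14205 - 15642) - 3040) = 1/(-29847 - 3040) = 1/(-32887) = -1/32887 ≈ -3.0407e-5)
I - p(u(-10)) = -1/32887 - 1*0 = -1/32887 + 0 = -1/32887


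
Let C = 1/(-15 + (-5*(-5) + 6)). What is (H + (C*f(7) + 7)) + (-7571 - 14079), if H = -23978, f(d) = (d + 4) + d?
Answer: -364959/8 ≈ -45620.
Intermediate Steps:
f(d) = 4 + 2*d (f(d) = (4 + d) + d = 4 + 2*d)
C = 1/16 (C = 1/(-15 + (25 + 6)) = 1/(-15 + 31) = 1/16 ≈ 0.062500)
(H + (C*f(7) + 7)) + (-7571 - 14079) = (-23978 + ((4 + 2*7)/16 + 7)) + (-7571 - 14079) = (-23978 + ((4 + 14)/16 + 7)) - 21650 = (-23978 + ((1/16)*18 + 7)) - 21650 = (-23978 + (9/8 + 7)) - 21650 = (-23978 + 65/8) - 21650 = -191759/8 - 21650 = -364959/8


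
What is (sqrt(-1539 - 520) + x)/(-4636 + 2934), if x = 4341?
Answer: -4341/1702 - I*sqrt(2059)/1702 ≈ -2.5505 - 0.026661*I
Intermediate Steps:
(sqrt(-1539 - 520) + x)/(-4636 + 2934) = (sqrt(-1539 - 520) + 4341)/(-4636 + 2934) = (sqrt(-2059) + 4341)/(-1702) = (I*sqrt(2059) + 4341)*(-1/1702) = (4341 + I*sqrt(2059))*(-1/1702) = -4341/1702 - I*sqrt(2059)/1702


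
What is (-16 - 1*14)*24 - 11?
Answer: -731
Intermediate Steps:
(-16 - 1*14)*24 - 11 = (-16 - 14)*24 - 11 = -30*24 - 11 = -720 - 11 = -731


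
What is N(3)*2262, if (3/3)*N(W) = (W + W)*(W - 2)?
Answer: 13572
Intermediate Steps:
N(W) = 2*W*(-2 + W) (N(W) = (W + W)*(W - 2) = (2*W)*(-2 + W) = 2*W*(-2 + W))
N(3)*2262 = (2*3*(-2 + 3))*2262 = (2*3*1)*2262 = 6*2262 = 13572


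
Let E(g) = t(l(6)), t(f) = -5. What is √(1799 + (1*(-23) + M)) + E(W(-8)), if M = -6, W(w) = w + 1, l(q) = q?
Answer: -5 + √1770 ≈ 37.071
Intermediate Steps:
W(w) = 1 + w
E(g) = -5
√(1799 + (1*(-23) + M)) + E(W(-8)) = √(1799 + (1*(-23) - 6)) - 5 = √(1799 + (-23 - 6)) - 5 = √(1799 - 29) - 5 = √1770 - 5 = -5 + √1770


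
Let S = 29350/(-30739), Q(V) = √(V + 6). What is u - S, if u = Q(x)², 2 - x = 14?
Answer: -155084/30739 ≈ -5.0452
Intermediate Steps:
x = -12 (x = 2 - 1*14 = 2 - 14 = -12)
Q(V) = √(6 + V)
S = -29350/30739 (S = 29350*(-1/30739) = -29350/30739 ≈ -0.95481)
u = -6 (u = (√(6 - 12))² = (√(-6))² = (I*√6)² = -6)
u - S = -6 - 1*(-29350/30739) = -6 + 29350/30739 = -155084/30739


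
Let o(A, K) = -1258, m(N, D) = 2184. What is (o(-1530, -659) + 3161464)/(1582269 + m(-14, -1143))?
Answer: 1053402/528151 ≈ 1.9945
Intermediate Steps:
(o(-1530, -659) + 3161464)/(1582269 + m(-14, -1143)) = (-1258 + 3161464)/(1582269 + 2184) = 3160206/1584453 = 3160206*(1/1584453) = 1053402/528151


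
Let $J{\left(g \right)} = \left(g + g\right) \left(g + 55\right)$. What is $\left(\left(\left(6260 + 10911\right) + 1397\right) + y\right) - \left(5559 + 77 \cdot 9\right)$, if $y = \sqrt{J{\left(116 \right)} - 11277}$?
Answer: $12316 + 3 \sqrt{3155} \approx 12485.0$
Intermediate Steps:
$J{\left(g \right)} = 2 g \left(55 + g\right)$
$y = 3 \sqrt{3155}$ ($y = \sqrt{2 \cdot 116 \left(55 + 116\right) - 11277} = \sqrt{2 \cdot 116 \cdot 171 - 11277} = \sqrt{39672 - 11277} = \sqrt{28395} = 3 \sqrt{3155} \approx 168.51$)
$\left(\left(\left(6260 + 10911\right) + 1397\right) + y\right) - \left(5559 + 77 \cdot 9\right) = \left(\left(\left(6260 + 10911\right) + 1397\right) + 3 \sqrt{3155}\right) - \left(5559 + 77 \cdot 9\right) = \left(\left(17171 + 1397\right) + 3 \sqrt{3155}\right) - 6252 = \left(18568 + 3 \sqrt{3155}\right) - 6252 = 12316 + 3 \sqrt{3155}$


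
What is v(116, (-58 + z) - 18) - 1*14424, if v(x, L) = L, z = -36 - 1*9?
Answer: -14545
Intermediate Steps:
z = -45 (z = -36 - 9 = -45)
v(116, (-58 + z) - 18) - 1*14424 = ((-58 - 45) - 18) - 1*14424 = (-103 - 18) - 14424 = -121 - 14424 = -14545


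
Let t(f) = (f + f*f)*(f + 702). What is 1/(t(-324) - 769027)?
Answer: 1/38789429 ≈ 2.5780e-8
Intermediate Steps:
t(f) = (702 + f)*(f + f**2) (t(f) = (f + f**2)*(702 + f) = (702 + f)*(f + f**2))
1/(t(-324) - 769027) = 1/(-324*(702 + (-324)**2 + 703*(-324)) - 769027) = 1/(-324*(702 + 104976 - 227772) - 769027) = 1/(-324*(-122094) - 769027) = 1/(39558456 - 769027) = 1/38789429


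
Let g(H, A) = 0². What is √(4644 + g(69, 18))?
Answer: 6*√129 ≈ 68.147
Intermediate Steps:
g(H, A) = 0
√(4644 + g(69, 18)) = √(4644 + 0) = √4644 = 6*√129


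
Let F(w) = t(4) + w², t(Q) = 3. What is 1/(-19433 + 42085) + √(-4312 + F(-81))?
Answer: 1/22652 + 2*√563 ≈ 47.455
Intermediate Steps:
F(w) = 3 + w²
1/(-19433 + 42085) + √(-4312 + F(-81)) = 1/(-19433 + 42085) + √(-4312 + (3 + (-81)²)) = 1/22652 + √(-4312 + (3 + 6561)) = 1/22652 + √(-4312 + 6564) = 1/22652 + √2252 = 1/22652 + 2*√563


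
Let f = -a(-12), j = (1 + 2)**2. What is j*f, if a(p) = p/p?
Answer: -9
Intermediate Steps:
a(p) = 1
j = 9 (j = 3**2 = 9)
f = -1 (f = -1*1 = -1)
j*f = 9*(-1) = -9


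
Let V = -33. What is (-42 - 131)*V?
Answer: 5709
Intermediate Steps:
(-42 - 131)*V = (-42 - 131)*(-33) = -173*(-33) = 5709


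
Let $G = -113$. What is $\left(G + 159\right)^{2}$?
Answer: $2116$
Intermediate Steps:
$\left(G + 159\right)^{2} = \left(-113 + 159\right)^{2} = 46^{2} = 2116$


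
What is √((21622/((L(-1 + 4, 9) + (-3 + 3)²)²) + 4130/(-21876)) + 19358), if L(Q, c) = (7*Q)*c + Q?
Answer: √2371620542518006/350016 ≈ 139.13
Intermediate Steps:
L(Q, c) = Q + 7*Q*c (L(Q, c) = 7*Q*c + Q = Q + 7*Q*c)
√((21622/((L(-1 + 4, 9) + (-3 + 3)²)²) + 4130/(-21876)) + 19358) = √((21622/(((-1 + 4)*(1 + 7*9) + (-3 + 3)²)²) + 4130/(-21876)) + 19358) = √((21622/((3*(1 + 63) + 0²)²) + 4130*(-1/21876)) + 19358) = √((21622/((3*64 + 0)²) - 2065/10938) + 19358) = √((21622/((192 + 0)²) - 2065/10938) + 19358) = √((21622/(192²) - 2065/10938) + 19358) = √((21622/36864 - 2065/10938) + 19358) = √((21622*(1/36864) - 2065/10938) + 19358) = √((10811/18432 - 2065/10938) + 19358) = √(13364773/33601536 + 19358) = √(650471898661/33601536) = √2371620542518006/350016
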